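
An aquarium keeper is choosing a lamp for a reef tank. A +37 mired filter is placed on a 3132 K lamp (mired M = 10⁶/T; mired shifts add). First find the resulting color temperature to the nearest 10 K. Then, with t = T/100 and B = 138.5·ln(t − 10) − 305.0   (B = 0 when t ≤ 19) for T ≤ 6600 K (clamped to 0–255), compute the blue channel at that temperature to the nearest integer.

M_in = 10⁶/3132 = 319.28; M_out = 319.28 + (+37) = 356.28.
T_out = 10⁶/356.28 = 2806.7 K → 2810 K; t = 28.1.
B = 138.5·ln(28.1 − 10) − 305.0 = 138.5·ln 18.1 − 305.0 = 138.5·2.8959 − 305.0 = 96.084.
Rounded: 96.

96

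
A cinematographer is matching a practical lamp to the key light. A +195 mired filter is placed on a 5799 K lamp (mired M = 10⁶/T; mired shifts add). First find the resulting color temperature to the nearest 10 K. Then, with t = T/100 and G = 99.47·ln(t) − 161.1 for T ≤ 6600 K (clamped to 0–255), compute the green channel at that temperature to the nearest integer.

167

M_in = 10⁶/5799 = 172.44; M_out = 172.44 + (+195) = 367.44.
T_out = 10⁶/367.44 = 2721.5 K → 2720 K; t = 27.2.
G = 99.47·ln 27.2 − 161.1 = 99.47·3.3032 − 161.1 = 167.471.
Rounded: 167.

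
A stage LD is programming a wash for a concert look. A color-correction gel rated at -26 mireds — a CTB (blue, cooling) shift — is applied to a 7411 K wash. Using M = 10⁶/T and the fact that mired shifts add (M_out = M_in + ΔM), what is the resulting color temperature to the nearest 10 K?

M_in = 10⁶/7411 = 134.93 mireds.
M_out = 134.93 + (-26) = 108.93 mireds.
T_out = 10⁶/108.93 = 9179.8 K → 9180 K.

9180 K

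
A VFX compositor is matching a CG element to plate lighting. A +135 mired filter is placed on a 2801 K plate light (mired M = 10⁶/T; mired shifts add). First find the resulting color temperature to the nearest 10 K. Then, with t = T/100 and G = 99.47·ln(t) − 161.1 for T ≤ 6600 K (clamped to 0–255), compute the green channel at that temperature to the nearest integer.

138

M_in = 10⁶/2801 = 357.02; M_out = 357.02 + (+135) = 492.02.
T_out = 10⁶/492.02 = 2032.5 K → 2030 K; t = 20.3.
G = 99.47·ln 20.3 − 161.1 = 99.47·3.0106 − 161.1 = 138.366.
Rounded: 138.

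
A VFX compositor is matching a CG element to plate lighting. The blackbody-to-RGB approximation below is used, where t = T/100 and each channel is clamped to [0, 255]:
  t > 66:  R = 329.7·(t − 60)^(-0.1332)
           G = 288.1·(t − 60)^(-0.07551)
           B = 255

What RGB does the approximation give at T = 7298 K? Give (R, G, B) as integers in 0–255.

t = 7298/100 = 72.98; the t > 66 branch applies.
R = 329.7·(72.98 − 60)^(-0.1332) = 329.7·12.98^(-0.1332) = 329.7·0.71074 = 234.332.
G = 288.1·(72.98 − 60)^(-0.07551) = 288.1·12.98^(-0.07551) = 288.1·0.82402 = 237.400.
B = 255 by definition for t > 66.
Rounded: (234, 237, 255).

(234, 237, 255)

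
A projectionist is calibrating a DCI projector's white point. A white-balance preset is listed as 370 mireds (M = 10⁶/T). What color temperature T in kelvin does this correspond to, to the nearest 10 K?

T = 10⁶ / 370 = 2702.70 K → 2700 K.

2700 K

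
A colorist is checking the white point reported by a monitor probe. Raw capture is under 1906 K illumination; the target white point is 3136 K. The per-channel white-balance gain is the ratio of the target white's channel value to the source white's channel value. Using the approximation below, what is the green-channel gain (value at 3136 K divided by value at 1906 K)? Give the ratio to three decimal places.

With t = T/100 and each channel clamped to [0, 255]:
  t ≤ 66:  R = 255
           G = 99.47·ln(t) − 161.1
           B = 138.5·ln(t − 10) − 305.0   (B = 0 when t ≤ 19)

1.375

At 1906 K (t = 19.06):
  G = 99.47·ln 19.06 − 161.1 = 99.47·2.9476 − 161.1 = 132.097.
At 3136 K (t = 31.36):
  G = 99.47·ln 31.36 − 161.1 = 99.47·3.4455 − 161.1 = 181.627.
Gain = 181.627 / 132.097 = 1.3750 → 1.375.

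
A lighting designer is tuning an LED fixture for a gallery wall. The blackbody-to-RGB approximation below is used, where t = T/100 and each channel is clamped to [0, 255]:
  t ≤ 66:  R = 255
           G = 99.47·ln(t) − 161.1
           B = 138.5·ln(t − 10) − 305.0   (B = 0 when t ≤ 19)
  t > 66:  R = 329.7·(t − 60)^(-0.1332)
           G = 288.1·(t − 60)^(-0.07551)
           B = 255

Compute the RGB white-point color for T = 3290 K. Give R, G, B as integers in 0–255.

t = 3290/100 = 32.9; the t ≤ 66 branch applies.
R = 255 by definition for t ≤ 66.
G = 99.47·ln 32.9 − 161.1 = 99.47·3.4935 − 161.1 = 186.396.
B = 138.5·ln(32.9 − 10) − 305.0 = 138.5·ln 22.9 − 305.0 = 138.5·3.1311 − 305.0 = 128.662.
Rounded: (255, 186, 129).

R=255, G=186, B=129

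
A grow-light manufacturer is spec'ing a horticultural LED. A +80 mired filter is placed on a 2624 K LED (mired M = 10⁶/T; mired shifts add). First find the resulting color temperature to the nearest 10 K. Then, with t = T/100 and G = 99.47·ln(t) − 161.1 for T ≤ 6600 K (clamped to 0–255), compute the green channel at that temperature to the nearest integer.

M_in = 10⁶/2624 = 381.10; M_out = 381.10 + (+80) = 461.10.
T_out = 10⁶/461.10 = 2168.7 K → 2170 K; t = 21.7.
G = 99.47·ln 21.7 − 161.1 = 99.47·3.0773 − 161.1 = 145.000.
Rounded: 145.

145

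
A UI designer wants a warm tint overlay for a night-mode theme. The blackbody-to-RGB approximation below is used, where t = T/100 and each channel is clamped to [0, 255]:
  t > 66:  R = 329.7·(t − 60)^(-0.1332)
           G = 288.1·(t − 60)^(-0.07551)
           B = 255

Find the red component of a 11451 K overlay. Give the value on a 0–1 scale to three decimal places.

t = 11451/100 = 114.51; the t > 66 branch applies.
R = 329.7·(114.51 − 60)^(-0.1332) = 329.7·54.51^(-0.1332) = 329.7·0.58709 = 193.562.
On a 0–1 scale: 193.562/255 = 0.7591 → 0.759.

0.759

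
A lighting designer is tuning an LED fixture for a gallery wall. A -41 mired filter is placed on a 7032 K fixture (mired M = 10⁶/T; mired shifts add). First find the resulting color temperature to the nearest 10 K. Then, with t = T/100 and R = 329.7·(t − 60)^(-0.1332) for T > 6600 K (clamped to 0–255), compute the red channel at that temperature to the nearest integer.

M_in = 10⁶/7032 = 142.21; M_out = 142.21 + (-41) = 101.21.
T_out = 10⁶/101.21 = 9880.7 K → 9880 K; t = 98.8.
R = 329.7·(98.8 − 60)^(-0.1332) = 329.7·38.8^(-0.1332) = 329.7·0.61428 = 202.529.
Rounded: 203.

203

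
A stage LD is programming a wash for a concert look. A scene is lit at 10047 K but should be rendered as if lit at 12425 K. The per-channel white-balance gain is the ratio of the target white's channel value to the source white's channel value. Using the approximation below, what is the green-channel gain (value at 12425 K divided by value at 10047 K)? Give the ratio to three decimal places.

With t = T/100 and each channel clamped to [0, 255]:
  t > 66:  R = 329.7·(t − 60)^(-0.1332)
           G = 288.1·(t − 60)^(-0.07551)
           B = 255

0.966

At 10047 K (t = 100.47):
  G = 288.1·(100.47 − 60)^(-0.07551) = 288.1·40.47^(-0.07551) = 288.1·0.75622 = 217.866.
At 12425 K (t = 124.25):
  G = 288.1·(124.25 − 60)^(-0.07551) = 288.1·64.25^(-0.07551) = 288.1·0.73028 = 210.393.
Gain = 210.393 / 217.866 = 0.9657 → 0.966.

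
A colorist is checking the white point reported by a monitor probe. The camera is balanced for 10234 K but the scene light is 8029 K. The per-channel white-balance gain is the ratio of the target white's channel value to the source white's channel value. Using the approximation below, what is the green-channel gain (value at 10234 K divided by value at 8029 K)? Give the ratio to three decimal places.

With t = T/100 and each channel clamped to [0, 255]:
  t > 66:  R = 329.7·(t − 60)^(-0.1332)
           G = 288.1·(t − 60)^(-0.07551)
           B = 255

0.946

At 8029 K (t = 80.29):
  G = 288.1·(80.29 − 60)^(-0.07551) = 288.1·20.29^(-0.07551) = 288.1·0.79669 = 229.525.
At 10234 K (t = 102.34):
  G = 288.1·(102.34 − 60)^(-0.07551) = 288.1·42.34^(-0.07551) = 288.1·0.75364 = 217.124.
Gain = 217.124 / 229.525 = 0.9460 → 0.946.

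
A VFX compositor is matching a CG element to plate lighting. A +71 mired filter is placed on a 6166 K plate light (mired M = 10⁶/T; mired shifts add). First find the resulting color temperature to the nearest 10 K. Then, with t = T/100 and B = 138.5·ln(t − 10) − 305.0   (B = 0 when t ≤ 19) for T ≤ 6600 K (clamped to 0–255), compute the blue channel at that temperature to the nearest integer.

M_in = 10⁶/6166 = 162.18; M_out = 162.18 + (+71) = 233.18.
T_out = 10⁶/233.18 = 4288.5 K → 4290 K; t = 42.9.
B = 138.5·ln(42.9 − 10) − 305.0 = 138.5·ln 32.9 − 305.0 = 138.5·3.4935 − 305.0 = 178.846.
Rounded: 179.

179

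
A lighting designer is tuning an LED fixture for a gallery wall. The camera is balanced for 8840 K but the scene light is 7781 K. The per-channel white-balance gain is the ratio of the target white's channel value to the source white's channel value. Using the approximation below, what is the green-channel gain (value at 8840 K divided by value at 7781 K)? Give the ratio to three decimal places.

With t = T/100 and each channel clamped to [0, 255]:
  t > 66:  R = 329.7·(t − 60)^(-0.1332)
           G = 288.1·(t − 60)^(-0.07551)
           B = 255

0.965

At 7781 K (t = 77.81):
  G = 288.1·(77.81 − 60)^(-0.07551) = 288.1·17.81^(-0.07551) = 288.1·0.80457 = 231.796.
At 8840 K (t = 88.4):
  G = 288.1·(88.4 − 60)^(-0.07551) = 288.1·28.4^(-0.07551) = 288.1·0.77671 = 223.771.
Gain = 223.771 / 231.796 = 0.9654 → 0.965.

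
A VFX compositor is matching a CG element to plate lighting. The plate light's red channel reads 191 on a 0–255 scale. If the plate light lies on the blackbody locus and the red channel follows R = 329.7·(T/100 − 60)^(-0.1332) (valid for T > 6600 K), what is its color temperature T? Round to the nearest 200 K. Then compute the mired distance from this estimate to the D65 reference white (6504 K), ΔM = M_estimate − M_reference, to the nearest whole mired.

-70 mireds

(t − 60)^(-0.1332) = 191/329.7 = 0.57931.
t − 60 = 0.57931^(1/-0.1332) = 0.57931^(-7.508) = 60.245, so t = 120.245.
T = 100·t = 12025 K → 12000 K to the nearest 200 K.
M_estimate = 10⁶/12000 = 83.33; M_reference = 10⁶/6504 = 153.75.
ΔM = 83.33 − 153.75 = -70.42 → -70 mireds.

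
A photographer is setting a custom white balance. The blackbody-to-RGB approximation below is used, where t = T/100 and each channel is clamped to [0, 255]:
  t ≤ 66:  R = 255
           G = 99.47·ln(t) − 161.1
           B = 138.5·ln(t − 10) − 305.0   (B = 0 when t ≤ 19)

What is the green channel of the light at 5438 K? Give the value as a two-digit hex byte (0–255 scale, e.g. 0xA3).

0xEC

t = 5438/100 = 54.38; the t ≤ 66 branch applies.
G = 99.47·ln 54.38 − 161.1 = 99.47·3.9960 − 161.1 = 236.382.
Rounded: 236; in hex, 0xEC.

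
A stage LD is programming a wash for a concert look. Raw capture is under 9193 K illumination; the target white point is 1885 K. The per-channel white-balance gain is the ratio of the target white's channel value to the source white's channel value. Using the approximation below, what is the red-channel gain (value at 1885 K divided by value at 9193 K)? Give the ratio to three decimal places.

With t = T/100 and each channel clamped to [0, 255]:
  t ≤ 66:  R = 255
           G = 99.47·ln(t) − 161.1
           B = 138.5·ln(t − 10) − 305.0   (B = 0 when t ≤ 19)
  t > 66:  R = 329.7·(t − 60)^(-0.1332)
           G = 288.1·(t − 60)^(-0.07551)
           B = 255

1.227

At 9193 K (t = 91.93):
  R = 329.7·(91.93 − 60)^(-0.1332) = 329.7·31.93^(-0.1332) = 329.7·0.63044 = 207.855.
At 1885 K (t = 18.85):
  R = 255 by definition for t ≤ 66.
Gain = 255.000 / 207.855 = 1.2268 → 1.227.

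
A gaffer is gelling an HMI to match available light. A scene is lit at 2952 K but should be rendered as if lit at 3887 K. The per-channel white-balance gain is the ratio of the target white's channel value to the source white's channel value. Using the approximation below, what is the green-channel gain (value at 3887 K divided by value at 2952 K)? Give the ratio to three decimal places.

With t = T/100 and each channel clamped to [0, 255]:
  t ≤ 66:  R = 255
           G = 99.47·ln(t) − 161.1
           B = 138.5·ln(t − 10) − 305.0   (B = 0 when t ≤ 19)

At 2952 K (t = 29.52):
  G = 99.47·ln 29.52 − 161.1 = 99.47·3.3851 − 161.1 = 175.613.
At 3887 K (t = 38.87):
  G = 99.47·ln 38.87 − 161.1 = 99.47·3.6602 − 161.1 = 202.982.
Gain = 202.982 / 175.613 = 1.1559 → 1.156.

1.156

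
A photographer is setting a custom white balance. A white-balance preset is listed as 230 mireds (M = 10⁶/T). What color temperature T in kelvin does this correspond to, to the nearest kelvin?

T = 10⁶ / 230 = 4347.83 K → 4348 K.

4348 K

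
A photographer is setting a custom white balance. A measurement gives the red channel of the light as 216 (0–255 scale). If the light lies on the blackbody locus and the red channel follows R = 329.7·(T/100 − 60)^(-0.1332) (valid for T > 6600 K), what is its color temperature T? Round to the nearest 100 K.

(t − 60)^(-0.1332) = 216/329.7 = 0.65514.
t − 60 = 0.65514^(1/-0.1332) = 0.65514^(-7.508) = 23.926, so t = 83.926.
T = 100·t = 8393 K → 8400 K to the nearest 100 K.

8400 K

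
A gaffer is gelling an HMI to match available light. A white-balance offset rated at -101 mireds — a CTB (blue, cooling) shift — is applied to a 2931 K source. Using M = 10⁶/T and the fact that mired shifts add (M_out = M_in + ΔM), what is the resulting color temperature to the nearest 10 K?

M_in = 10⁶/2931 = 341.18 mireds.
M_out = 341.18 + (-101) = 240.18 mireds.
T_out = 10⁶/240.18 = 4163.5 K → 4160 K.

4160 K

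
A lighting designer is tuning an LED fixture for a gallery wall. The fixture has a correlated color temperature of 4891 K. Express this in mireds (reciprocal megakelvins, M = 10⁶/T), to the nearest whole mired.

M = 10⁶ / 4891 = 204.457 → 204 mireds.

204 mireds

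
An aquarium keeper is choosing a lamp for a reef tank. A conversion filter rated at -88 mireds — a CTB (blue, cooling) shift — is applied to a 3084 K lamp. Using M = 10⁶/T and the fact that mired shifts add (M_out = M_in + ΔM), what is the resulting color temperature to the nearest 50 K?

M_in = 10⁶/3084 = 324.25 mireds.
M_out = 324.25 + (-88) = 236.25 mireds.
T_out = 10⁶/236.25 = 4232.7 K → 4250 K.

4250 K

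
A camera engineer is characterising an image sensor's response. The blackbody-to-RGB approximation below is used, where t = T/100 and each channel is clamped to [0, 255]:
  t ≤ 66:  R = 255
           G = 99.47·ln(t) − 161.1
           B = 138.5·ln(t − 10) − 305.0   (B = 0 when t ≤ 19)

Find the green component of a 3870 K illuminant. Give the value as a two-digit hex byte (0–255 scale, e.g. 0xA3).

0xCB

t = 3870/100 = 38.7; the t ≤ 66 branch applies.
G = 99.47·ln 38.7 − 161.1 = 99.47·3.6558 − 161.1 = 202.546.
Rounded: 203; in hex, 0xCB.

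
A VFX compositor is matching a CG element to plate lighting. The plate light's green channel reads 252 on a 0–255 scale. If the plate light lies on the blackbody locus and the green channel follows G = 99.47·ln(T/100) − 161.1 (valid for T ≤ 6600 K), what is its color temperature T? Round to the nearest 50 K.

ln t = (252 + 161.1) / 99.47 = 4.1530.
t = e^4.1530 = 63.625.
T = 100·t = 6363 K → 6350 K to the nearest 50 K.

6350 K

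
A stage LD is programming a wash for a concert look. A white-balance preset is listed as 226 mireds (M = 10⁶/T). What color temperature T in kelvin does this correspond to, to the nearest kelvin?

4425 K

T = 10⁶ / 226 = 4424.78 K → 4425 K.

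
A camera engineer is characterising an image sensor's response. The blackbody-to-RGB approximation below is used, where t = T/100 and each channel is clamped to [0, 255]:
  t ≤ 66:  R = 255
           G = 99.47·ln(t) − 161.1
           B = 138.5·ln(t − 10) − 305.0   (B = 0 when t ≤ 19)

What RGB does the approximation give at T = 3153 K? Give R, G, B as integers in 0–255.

R=255, G=182, B=120

t = 3153/100 = 31.53; the t ≤ 66 branch applies.
R = 255 by definition for t ≤ 66.
G = 99.47·ln 31.53 − 161.1 = 99.47·3.4509 − 161.1 = 182.165.
B = 138.5·ln(31.53 − 10) − 305.0 = 138.5·ln 21.53 − 305.0 = 138.5·3.0694 − 305.0 = 120.118.
Rounded: (255, 182, 120).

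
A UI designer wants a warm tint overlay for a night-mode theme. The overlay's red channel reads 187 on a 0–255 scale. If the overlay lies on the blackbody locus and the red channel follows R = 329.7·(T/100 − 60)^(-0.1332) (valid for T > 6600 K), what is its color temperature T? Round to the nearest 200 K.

13000 K

(t − 60)^(-0.1332) = 187/329.7 = 0.56718.
t − 60 = 0.56718^(1/-0.1332) = 0.56718^(-7.508) = 70.620, so t = 130.620.
T = 100·t = 13062 K → 13000 K to the nearest 200 K.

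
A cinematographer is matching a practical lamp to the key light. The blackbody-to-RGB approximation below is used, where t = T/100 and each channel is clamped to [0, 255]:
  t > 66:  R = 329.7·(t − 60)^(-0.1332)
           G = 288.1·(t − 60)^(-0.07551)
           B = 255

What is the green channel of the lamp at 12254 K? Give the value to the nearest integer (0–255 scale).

211

t = 12254/100 = 122.54; the t > 66 branch applies.
G = 288.1·(122.54 − 60)^(-0.07551) = 288.1·62.54^(-0.07551) = 288.1·0.73177 = 210.822.
Rounded: 211.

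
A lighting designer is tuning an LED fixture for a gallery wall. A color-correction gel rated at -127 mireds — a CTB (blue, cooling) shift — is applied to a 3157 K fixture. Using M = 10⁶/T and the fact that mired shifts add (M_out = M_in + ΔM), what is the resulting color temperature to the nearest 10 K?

5270 K

M_in = 10⁶/3157 = 316.76 mireds.
M_out = 316.76 + (-127) = 189.76 mireds.
T_out = 10⁶/189.76 = 5269.9 K → 5270 K.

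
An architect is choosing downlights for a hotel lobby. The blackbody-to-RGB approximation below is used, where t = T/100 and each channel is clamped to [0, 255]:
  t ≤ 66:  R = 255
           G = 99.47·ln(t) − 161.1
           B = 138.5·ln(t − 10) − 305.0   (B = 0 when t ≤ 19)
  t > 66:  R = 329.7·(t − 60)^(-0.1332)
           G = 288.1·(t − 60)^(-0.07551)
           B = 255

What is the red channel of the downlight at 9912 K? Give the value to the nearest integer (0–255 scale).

202

t = 9912/100 = 99.12; the t > 66 branch applies.
R = 329.7·(99.12 − 60)^(-0.1332) = 329.7·39.12^(-0.1332) = 329.7·0.61361 = 202.307.
Rounded: 202.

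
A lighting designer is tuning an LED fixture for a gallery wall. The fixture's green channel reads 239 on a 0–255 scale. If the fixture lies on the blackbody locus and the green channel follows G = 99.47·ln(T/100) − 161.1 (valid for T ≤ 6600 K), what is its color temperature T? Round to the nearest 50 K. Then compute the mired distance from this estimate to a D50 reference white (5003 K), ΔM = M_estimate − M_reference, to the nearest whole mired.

ln t = (239 + 161.1) / 99.47 = 4.0223.
t = e^4.0223 = 55.830.
T = 100·t = 5583 K → 5600 K to the nearest 50 K.
M_estimate = 10⁶/5600 = 178.57; M_reference = 10⁶/5003 = 199.88.
ΔM = 178.57 − 199.88 = -21.31 → -21 mireds.

-21 mireds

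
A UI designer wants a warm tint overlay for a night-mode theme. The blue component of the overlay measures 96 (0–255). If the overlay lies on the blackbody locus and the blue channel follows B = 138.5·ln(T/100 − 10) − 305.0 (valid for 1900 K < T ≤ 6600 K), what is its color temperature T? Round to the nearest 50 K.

2800 K

ln(t − 10) = (96 + 305.0) / 138.5 = 2.8953.
t − 10 = e^2.8953 = 18.089, so t = 28.089.
T = 100·t = 2809 K → 2800 K to the nearest 50 K.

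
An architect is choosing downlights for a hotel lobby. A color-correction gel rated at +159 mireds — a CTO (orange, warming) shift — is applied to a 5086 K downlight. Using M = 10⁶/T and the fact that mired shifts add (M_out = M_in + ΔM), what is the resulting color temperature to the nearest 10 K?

2810 K

M_in = 10⁶/5086 = 196.62 mireds.
M_out = 196.62 + (+159) = 355.62 mireds.
T_out = 10⁶/355.62 = 2812.0 K → 2810 K.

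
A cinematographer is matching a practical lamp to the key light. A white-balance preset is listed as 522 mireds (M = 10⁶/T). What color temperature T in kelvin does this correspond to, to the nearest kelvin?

T = 10⁶ / 522 = 1915.71 K → 1916 K.

1916 K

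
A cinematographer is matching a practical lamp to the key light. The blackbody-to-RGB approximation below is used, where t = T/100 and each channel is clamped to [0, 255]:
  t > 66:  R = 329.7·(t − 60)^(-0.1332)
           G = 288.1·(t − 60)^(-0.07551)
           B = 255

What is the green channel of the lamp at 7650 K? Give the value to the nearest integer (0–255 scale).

233

t = 7650/100 = 76.5; the t > 66 branch applies.
G = 288.1·(76.5 − 60)^(-0.07551) = 288.1·16.5^(-0.07551) = 288.1·0.80922 = 233.137.
Rounded: 233.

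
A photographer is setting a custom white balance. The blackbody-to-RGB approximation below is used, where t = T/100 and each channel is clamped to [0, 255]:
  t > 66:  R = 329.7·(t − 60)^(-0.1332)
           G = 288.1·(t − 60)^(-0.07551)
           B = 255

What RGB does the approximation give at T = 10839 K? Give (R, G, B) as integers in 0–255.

(197, 215, 255)

t = 10839/100 = 108.39; the t > 66 branch applies.
R = 329.7·(108.39 − 60)^(-0.1332) = 329.7·48.39^(-0.1332) = 329.7·0.59647 = 196.657.
G = 288.1·(108.39 − 60)^(-0.07551) = 288.1·48.39^(-0.07551) = 288.1·0.74608 = 214.945.
B = 255 by definition for t > 66.
Rounded: (197, 215, 255).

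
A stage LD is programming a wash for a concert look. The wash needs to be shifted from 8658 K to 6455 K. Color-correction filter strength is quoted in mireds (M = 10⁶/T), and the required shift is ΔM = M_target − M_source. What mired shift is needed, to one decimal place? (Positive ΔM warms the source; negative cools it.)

+39.4 mireds

M_source = 10⁶/8658 = 115.500; M_target = 10⁶/6455 = 154.919.
ΔM = 154.919 − 115.500 = 39.419 → +39.4 mireds, a warming shift.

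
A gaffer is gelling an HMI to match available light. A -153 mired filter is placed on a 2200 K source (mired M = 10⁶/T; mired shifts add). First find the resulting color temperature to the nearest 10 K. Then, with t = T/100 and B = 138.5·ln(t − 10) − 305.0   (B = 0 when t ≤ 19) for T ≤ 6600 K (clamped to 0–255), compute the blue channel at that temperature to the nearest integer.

130

M_in = 10⁶/2200 = 454.55; M_out = 454.55 + (-153) = 301.55.
T_out = 10⁶/301.55 = 3316.2 K → 3320 K; t = 33.2.
B = 138.5·ln(33.2 − 10) − 305.0 = 138.5·ln 23.2 − 305.0 = 138.5·3.1442 − 305.0 = 130.465.
Rounded: 130.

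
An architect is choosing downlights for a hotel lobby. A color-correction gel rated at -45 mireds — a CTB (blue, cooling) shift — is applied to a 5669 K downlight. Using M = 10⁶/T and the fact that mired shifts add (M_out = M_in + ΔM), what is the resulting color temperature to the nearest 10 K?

7610 K

M_in = 10⁶/5669 = 176.40 mireds.
M_out = 176.40 + (-45) = 131.40 mireds.
T_out = 10⁶/131.40 = 7610.5 K → 7610 K.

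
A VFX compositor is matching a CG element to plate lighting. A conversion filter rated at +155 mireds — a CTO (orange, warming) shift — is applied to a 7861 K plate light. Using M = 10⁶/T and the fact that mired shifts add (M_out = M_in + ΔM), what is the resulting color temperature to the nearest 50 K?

M_in = 10⁶/7861 = 127.21 mireds.
M_out = 127.21 + (+155) = 282.21 mireds.
T_out = 10⁶/282.21 = 3543.5 K → 3550 K.

3550 K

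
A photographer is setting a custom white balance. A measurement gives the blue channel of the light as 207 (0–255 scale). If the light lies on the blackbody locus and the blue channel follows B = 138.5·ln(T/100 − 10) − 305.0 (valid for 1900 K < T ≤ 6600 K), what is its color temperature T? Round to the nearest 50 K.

5050 K

ln(t − 10) = (207 + 305.0) / 138.5 = 3.6968.
t − 10 = e^3.6968 = 40.316, so t = 50.316.
T = 100·t = 5032 K → 5050 K to the nearest 50 K.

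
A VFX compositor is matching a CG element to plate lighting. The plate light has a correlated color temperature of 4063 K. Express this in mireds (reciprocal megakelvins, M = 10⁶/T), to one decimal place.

246.1 mireds

M = 10⁶ / 4063 = 246.124 → 246.1 mireds.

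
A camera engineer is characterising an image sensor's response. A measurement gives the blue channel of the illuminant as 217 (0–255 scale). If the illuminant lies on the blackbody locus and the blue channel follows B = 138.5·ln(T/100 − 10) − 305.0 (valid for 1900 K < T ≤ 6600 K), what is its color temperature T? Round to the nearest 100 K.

ln(t − 10) = (217 + 305.0) / 138.5 = 3.7690.
t − 10 = e^3.7690 = 43.335, so t = 53.335.
T = 100·t = 5333 K → 5300 K to the nearest 100 K.

5300 K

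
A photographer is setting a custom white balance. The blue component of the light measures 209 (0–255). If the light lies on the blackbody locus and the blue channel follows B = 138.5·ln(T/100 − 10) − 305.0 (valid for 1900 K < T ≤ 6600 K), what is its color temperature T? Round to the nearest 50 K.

5100 K

ln(t − 10) = (209 + 305.0) / 138.5 = 3.7112.
t − 10 = e^3.7112 = 40.903, so t = 50.903.
T = 100·t = 5090 K → 5100 K to the nearest 50 K.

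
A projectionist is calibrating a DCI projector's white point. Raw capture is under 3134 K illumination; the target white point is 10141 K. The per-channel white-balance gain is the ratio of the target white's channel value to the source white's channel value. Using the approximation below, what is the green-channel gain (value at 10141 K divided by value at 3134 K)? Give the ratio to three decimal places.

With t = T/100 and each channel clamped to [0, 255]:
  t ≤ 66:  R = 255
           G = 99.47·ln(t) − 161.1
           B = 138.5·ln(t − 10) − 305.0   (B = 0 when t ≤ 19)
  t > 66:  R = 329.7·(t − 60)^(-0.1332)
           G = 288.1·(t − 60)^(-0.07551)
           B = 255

1.198

At 3134 K (t = 31.34):
  G = 99.47·ln 31.34 − 161.1 = 99.47·3.4449 − 161.1 = 181.564.
At 10141 K (t = 101.41):
  G = 288.1·(101.41 − 60)^(-0.07551) = 288.1·41.41^(-0.07551) = 288.1·0.75491 = 217.488.
Gain = 217.488 / 181.564 = 1.1979 → 1.198.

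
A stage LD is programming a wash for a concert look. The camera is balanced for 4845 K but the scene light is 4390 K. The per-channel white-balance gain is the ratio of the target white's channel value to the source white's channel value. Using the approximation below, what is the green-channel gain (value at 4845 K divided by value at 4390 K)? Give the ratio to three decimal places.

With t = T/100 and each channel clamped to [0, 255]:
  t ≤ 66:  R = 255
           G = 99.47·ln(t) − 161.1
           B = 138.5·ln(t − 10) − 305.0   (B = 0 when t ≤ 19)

At 4390 K (t = 43.9):
  G = 99.47·ln 43.9 − 161.1 = 99.47·3.7819 − 161.1 = 215.087.
At 4845 K (t = 48.45):
  G = 99.47·ln 48.45 − 161.1 = 99.47·3.8805 − 161.1 = 224.897.
Gain = 224.897 / 215.087 = 1.0456 → 1.046.

1.046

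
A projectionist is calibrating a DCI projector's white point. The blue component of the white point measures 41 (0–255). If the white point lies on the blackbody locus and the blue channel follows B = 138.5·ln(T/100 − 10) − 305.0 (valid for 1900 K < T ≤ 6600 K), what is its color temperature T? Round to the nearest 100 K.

ln(t − 10) = (41 + 305.0) / 138.5 = 2.4982.
t − 10 = e^2.4982 = 12.161, so t = 22.161.
T = 100·t = 2216 K → 2200 K to the nearest 100 K.

2200 K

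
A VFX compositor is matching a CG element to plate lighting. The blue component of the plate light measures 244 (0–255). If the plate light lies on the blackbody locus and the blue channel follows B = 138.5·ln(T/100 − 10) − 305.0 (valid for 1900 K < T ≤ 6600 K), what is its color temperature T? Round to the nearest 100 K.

ln(t − 10) = (244 + 305.0) / 138.5 = 3.9639.
t − 10 = e^3.9639 = 52.662, so t = 62.662.
T = 100·t = 6266 K → 6300 K to the nearest 100 K.

6300 K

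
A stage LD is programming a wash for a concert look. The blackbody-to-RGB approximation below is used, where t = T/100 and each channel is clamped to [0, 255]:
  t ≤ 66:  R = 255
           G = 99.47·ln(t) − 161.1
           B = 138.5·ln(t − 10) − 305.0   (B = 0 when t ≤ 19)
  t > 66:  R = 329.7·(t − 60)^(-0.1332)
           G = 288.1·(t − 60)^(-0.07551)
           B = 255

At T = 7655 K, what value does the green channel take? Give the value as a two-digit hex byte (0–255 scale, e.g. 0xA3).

t = 7655/100 = 76.55; the t > 66 branch applies.
G = 288.1·(76.55 − 60)^(-0.07551) = 288.1·16.55^(-0.07551) = 288.1·0.80904 = 233.084.
Rounded: 233; in hex, 0xE9.

0xE9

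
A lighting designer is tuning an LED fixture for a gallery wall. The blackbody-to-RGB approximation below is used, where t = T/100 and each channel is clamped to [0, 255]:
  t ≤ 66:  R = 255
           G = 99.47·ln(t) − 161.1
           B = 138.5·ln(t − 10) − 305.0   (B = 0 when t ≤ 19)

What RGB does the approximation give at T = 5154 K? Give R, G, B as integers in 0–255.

R=255, G=231, B=211

t = 5154/100 = 51.54; the t ≤ 66 branch applies.
R = 255 by definition for t ≤ 66.
G = 99.47·ln 51.54 − 161.1 = 99.47·3.9424 − 161.1 = 231.046.
B = 138.5·ln(51.54 − 10) − 305.0 = 138.5·ln 41.54 − 305.0 = 138.5·3.7267 − 305.0 = 211.142.
Rounded: (255, 231, 211).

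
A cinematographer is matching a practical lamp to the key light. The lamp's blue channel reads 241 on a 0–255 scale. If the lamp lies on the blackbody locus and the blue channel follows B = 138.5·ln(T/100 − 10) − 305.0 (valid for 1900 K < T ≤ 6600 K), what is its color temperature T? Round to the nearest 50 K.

6150 K

ln(t − 10) = (241 + 305.0) / 138.5 = 3.9422.
t − 10 = e^3.9422 = 51.534, so t = 61.534.
T = 100·t = 6153 K → 6150 K to the nearest 50 K.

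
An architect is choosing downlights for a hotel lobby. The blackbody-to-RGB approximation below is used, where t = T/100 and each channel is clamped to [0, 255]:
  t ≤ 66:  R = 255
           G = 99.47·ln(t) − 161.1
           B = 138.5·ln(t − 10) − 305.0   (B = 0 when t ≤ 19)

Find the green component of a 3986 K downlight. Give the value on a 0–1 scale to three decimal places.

0.806

t = 3986/100 = 39.86; the t ≤ 66 branch applies.
G = 99.47·ln 39.86 − 161.1 = 99.47·3.6854 − 161.1 = 205.484.
On a 0–1 scale: 205.484/255 = 0.8058 → 0.806.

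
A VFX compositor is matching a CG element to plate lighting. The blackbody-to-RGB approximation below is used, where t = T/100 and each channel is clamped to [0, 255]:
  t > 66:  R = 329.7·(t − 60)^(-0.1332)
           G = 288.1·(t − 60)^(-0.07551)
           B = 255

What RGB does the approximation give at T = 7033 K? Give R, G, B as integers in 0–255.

R=242, G=242, B=255

t = 7033/100 = 70.33; the t > 66 branch applies.
R = 329.7·(70.33 − 60)^(-0.1332) = 329.7·10.33^(-0.1332) = 329.7·0.73269 = 241.569.
G = 288.1·(70.33 − 60)^(-0.07551) = 288.1·10.33^(-0.07551) = 288.1·0.83835 = 241.529.
B = 255 by definition for t > 66.
Rounded: (242, 242, 255).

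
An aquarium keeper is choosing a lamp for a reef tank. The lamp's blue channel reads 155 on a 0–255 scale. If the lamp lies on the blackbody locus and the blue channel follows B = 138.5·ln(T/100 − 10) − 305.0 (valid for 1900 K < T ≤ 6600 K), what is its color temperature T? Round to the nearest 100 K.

3800 K

ln(t − 10) = (155 + 305.0) / 138.5 = 3.3213.
t − 10 = e^3.3213 = 27.696, so t = 37.696.
T = 100·t = 3770 K → 3800 K to the nearest 100 K.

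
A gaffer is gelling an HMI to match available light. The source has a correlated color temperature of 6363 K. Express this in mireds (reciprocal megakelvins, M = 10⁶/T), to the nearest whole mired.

M = 10⁶ / 6363 = 157.159 → 157 mireds.

157 mireds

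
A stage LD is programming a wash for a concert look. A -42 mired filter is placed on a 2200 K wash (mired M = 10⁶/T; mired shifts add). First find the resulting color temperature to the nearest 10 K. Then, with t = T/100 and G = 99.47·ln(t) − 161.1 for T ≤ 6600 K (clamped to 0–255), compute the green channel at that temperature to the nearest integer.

156

M_in = 10⁶/2200 = 454.55; M_out = 454.55 + (-42) = 412.55.
T_out = 10⁶/412.55 = 2424.0 K → 2420 K; t = 24.2.
G = 99.47·ln 24.2 − 161.1 = 99.47·3.1864 − 161.1 = 155.846.
Rounded: 156.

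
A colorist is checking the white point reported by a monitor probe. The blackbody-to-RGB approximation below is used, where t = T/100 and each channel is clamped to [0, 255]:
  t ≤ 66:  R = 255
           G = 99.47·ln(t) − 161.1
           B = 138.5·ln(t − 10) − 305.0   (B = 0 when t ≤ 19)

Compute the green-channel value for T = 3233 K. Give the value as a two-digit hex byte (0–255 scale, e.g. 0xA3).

0xB9

t = 3233/100 = 32.33; the t ≤ 66 branch applies.
G = 99.47·ln 32.33 − 161.1 = 99.47·3.4760 − 161.1 = 184.657.
Rounded: 185; in hex, 0xB9.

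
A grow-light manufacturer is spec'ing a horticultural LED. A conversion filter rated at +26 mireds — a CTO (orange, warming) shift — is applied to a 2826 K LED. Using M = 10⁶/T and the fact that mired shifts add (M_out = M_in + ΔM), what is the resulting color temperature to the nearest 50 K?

M_in = 10⁶/2826 = 353.86 mireds.
M_out = 353.86 + (+26) = 379.86 mireds.
T_out = 10⁶/379.86 = 2632.6 K → 2650 K.

2650 K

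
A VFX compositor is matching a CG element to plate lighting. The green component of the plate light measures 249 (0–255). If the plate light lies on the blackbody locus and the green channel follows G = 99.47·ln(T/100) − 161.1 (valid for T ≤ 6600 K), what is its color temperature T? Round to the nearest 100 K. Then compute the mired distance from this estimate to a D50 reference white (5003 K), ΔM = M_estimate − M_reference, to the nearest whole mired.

ln t = (249 + 161.1) / 99.47 = 4.1229.
t = e^4.1229 = 61.735.
T = 100·t = 6174 K → 6200 K to the nearest 100 K.
M_estimate = 10⁶/6200 = 161.29; M_reference = 10⁶/5003 = 199.88.
ΔM = 161.29 − 199.88 = -38.59 → -39 mireds.

-39 mireds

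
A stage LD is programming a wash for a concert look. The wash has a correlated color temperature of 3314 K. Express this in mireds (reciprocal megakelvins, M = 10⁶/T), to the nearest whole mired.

M = 10⁶ / 3314 = 301.750 → 302 mireds.

302 mireds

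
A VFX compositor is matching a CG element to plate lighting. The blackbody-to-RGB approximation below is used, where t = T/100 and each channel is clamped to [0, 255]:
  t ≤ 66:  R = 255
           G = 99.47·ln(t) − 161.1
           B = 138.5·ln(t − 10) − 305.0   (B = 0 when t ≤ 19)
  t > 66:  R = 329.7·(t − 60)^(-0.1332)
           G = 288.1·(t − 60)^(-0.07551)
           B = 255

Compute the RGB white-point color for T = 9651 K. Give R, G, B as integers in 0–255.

t = 9651/100 = 96.51; the t > 66 branch applies.
R = 329.7·(96.51 − 60)^(-0.1332) = 329.7·36.51^(-0.1332) = 329.7·0.61928 = 204.176.
G = 288.1·(96.51 − 60)^(-0.07551) = 288.1·36.51^(-0.07551) = 288.1·0.76212 = 219.566.
B = 255 by definition for t > 66.
Rounded: (204, 220, 255).

R=204, G=220, B=255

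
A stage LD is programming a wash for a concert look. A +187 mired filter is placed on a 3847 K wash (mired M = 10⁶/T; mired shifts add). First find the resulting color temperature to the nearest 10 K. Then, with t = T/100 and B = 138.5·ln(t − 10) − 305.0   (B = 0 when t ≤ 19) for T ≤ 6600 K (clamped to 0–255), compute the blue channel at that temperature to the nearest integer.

M_in = 10⁶/3847 = 259.94; M_out = 259.94 + (+187) = 446.94.
T_out = 10⁶/446.94 = 2237.4 K → 2240 K; t = 22.4.
B = 138.5·ln(22.4 − 10) − 305.0 = 138.5·ln 12.4 − 305.0 = 138.5·2.5177 − 305.0 = 43.701.
Rounded: 44.

44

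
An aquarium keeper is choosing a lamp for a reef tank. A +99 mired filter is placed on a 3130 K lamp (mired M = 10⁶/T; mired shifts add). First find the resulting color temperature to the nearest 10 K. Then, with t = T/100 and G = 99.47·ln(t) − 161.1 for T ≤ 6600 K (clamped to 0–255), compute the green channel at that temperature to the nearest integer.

M_in = 10⁶/3130 = 319.49; M_out = 319.49 + (+99) = 418.49.
T_out = 10⁶/418.49 = 2389.6 K → 2390 K; t = 23.9.
G = 99.47·ln 23.9 − 161.1 = 99.47·3.1739 − 161.1 = 154.606.
Rounded: 155.

155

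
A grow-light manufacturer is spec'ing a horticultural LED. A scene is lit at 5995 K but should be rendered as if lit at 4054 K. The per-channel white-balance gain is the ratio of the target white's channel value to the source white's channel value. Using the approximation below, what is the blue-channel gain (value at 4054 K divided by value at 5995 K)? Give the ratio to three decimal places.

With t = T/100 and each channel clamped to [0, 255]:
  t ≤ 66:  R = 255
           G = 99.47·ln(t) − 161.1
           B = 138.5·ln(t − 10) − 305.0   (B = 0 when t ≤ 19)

0.712

At 5995 K (t = 59.95):
  B = 138.5·ln(59.95 − 10) − 305.0 = 138.5·ln 49.95 − 305.0 = 138.5·3.9110 − 305.0 = 236.677.
At 4054 K (t = 40.54):
  B = 138.5·ln(40.54 − 10) − 305.0 = 138.5·ln 30.54 − 305.0 = 138.5·3.4190 − 305.0 = 168.537.
Gain = 168.537 / 236.677 = 0.7121 → 0.712.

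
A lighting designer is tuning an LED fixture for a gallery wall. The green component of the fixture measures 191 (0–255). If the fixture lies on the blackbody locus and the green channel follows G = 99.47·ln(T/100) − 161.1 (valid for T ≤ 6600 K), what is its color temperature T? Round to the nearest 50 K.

ln t = (191 + 161.1) / 99.47 = 3.5398.
t = e^3.5398 = 34.459.
T = 100·t = 3446 K → 3450 K to the nearest 50 K.

3450 K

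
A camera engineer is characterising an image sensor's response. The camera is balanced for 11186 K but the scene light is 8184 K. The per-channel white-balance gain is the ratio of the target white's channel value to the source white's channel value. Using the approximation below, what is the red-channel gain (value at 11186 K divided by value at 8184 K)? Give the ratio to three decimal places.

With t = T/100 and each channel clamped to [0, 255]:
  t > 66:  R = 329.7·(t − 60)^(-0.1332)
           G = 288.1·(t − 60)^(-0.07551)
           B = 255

0.891

At 8184 K (t = 81.84):
  R = 329.7·(81.84 − 60)^(-0.1332) = 329.7·21.84^(-0.1332) = 329.7·0.66315 = 218.640.
At 11186 K (t = 111.86):
  R = 329.7·(111.86 − 60)^(-0.1332) = 329.7·51.86^(-0.1332) = 329.7·0.59100 = 194.851.
Gain = 194.851 / 218.640 = 0.8912 → 0.891.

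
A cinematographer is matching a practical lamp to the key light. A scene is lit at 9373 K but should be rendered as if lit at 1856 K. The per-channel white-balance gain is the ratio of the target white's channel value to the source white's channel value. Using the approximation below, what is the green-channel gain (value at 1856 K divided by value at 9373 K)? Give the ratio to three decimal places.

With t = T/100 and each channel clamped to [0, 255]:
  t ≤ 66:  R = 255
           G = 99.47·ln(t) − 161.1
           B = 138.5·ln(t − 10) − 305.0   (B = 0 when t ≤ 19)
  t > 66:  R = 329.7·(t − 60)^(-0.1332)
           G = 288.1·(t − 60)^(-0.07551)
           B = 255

At 9373 K (t = 93.73):
  G = 288.1·(93.73 − 60)^(-0.07551) = 288.1·33.73^(-0.07551) = 288.1·0.76669 = 220.883.
At 1856 K (t = 18.56):
  G = 99.47·ln 18.56 − 161.1 = 99.47·2.9210 − 161.1 = 129.453.
Gain = 129.453 / 220.883 = 0.5861 → 0.586.

0.586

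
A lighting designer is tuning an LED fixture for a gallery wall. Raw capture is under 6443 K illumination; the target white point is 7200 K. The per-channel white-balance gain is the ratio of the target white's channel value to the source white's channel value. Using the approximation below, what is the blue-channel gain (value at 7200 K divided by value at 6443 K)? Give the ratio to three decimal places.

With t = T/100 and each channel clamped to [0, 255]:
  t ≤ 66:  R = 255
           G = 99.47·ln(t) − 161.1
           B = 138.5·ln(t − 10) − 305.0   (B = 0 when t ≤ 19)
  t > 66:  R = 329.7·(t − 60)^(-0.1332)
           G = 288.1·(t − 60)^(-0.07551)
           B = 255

At 6443 K (t = 64.43):
  B = 138.5·ln(64.43 − 10) − 305.0 = 138.5·ln 54.43 − 305.0 = 138.5·3.9969 − 305.0 = 248.573.
At 7200 K (t = 72):
  B = 255 by definition for t > 66.
Gain = 255.000 / 248.573 = 1.0259 → 1.026.

1.026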